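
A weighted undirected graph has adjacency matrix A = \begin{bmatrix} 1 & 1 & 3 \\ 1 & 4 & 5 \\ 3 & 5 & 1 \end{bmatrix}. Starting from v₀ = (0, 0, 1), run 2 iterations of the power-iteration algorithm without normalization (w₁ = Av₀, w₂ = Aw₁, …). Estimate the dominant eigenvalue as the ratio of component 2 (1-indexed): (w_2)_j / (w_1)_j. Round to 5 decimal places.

λ ≈ 5.60000

w1 = Av₀ = (1·0 + 1·0 + 3·1; 1·0 + 4·0 + 5·1; 3·0 + 5·0 + 1·1) = (3, 5, 1)
w2 = Aw1 = (1·3 + 1·5 + 3·1; 1·3 + 4·5 + 5·1; 3·3 + 5·5 + 1·1) = (11, 28, 35)
Ratio at component: 28 / 5 = 5.60000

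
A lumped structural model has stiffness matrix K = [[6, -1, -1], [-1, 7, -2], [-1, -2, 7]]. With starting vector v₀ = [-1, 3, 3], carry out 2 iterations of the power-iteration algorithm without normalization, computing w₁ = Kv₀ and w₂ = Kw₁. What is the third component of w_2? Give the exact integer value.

92

w1 = Kv₀ = (6·(-1) + (-1)·3 + (-1)·3; (-1)·(-1) + 7·3 + (-2)·3; (-1)·(-1) + (-2)·3 + 7·3) = (-12, 16, 16)
w2 = Kw1 = (6·(-12) + (-1)·16 + (-1)·16; (-1)·(-12) + 7·16 + (-2)·16; (-1)·(-12) + (-2)·16 + 7·16) = (-104, 92, 92)
The requested component of w2 is 92.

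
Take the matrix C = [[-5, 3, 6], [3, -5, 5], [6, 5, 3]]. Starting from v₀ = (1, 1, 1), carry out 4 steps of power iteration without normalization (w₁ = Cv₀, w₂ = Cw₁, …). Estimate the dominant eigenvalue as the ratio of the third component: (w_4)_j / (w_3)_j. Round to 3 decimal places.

λ ≈ 6.324

w1 = Cv₀ = ((-5)·1 + 3·1 + 6·1; 3·1 + (-5)·1 + 5·1; 6·1 + 5·1 + 3·1) = (4, 3, 14)
w2 = Cw1 = ((-5)·4 + 3·3 + 6·14; 3·4 + (-5)·3 + 5·14; 6·4 + 5·3 + 3·14) = (73, 67, 81)
w3 = Cw2 = (322, 289, 1016)
w4 = Cw3 = (5353, 4601, 6425)
Ratio at component: 6425 / 1016 = 6.324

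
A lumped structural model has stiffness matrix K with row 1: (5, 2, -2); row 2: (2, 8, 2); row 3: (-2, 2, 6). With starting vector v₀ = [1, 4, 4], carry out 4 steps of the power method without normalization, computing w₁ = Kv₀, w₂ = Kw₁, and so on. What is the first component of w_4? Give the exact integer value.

5977

w1 = Kv₀ = (5, 42, 30)
w2 = Kw1 = (49, 406, 254)
w3 = Kw2 = (549, 3854, 2238)
w4 = Kw3 = (5977, 36406, 20038)
The requested component of w4 is 5977.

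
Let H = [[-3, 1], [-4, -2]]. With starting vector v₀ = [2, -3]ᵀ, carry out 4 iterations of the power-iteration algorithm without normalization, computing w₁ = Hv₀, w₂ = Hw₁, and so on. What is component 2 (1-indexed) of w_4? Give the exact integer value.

w1 = Hv₀ = ((-3)·2 + 1·(-3); (-4)·2 + (-2)·(-3)) = (-9, -2)
w2 = Hw1 = ((-3)·(-9) + 1·(-2); (-4)·(-9) + (-2)·(-2)) = (25, 40)
w3 = Hw2 = (-35, -180)
w4 = Hw3 = (-75, 500)
The requested component of w4 is 500.

500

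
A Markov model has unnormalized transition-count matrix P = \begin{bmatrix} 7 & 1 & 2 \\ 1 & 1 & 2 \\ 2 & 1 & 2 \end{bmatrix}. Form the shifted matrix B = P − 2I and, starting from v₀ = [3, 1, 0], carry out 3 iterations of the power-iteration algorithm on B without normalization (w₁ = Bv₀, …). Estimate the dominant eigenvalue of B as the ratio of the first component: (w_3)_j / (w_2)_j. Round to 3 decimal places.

B = P − 2I has rows (5, 1, 2); (1, -1, 2); (2, 1, 0)
w1 = Bv₀ = (5·3 + 1·1 + 2·0; 1·3 + (-1)·1 + 2·0; 2·3 + 1·1 + 0·0) = (16, 2, 7)
w2 = Bw1 = (5·16 + 1·2 + 2·7; 1·16 + (-1)·2 + 2·7; 2·16 + 1·2 + 0·7) = (96, 28, 34)
w3 = Bw2 = (576, 136, 220)
Ratio: 576/96 = 6.000

μ ≈ 6.000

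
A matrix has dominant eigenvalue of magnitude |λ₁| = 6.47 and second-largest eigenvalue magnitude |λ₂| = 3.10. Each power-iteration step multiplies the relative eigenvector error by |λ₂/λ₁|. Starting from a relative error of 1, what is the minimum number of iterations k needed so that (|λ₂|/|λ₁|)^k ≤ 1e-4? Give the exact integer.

13

|λ₂/λ₁| = 3.10/6.47 = 0.47913
Need k ≥ ln(1e-4) / ln(0.47913) = -9.2103 / -0.7358 ≈ 12.518
Smallest integer k satisfying the bound: 13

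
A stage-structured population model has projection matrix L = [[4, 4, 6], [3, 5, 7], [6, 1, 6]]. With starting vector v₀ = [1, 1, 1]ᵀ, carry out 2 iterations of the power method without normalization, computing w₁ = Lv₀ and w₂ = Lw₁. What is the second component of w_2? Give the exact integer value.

208

w1 = Lv₀ = (14, 15, 13)
w2 = Lw1 = (194, 208, 177)
The requested component of w2 is 208.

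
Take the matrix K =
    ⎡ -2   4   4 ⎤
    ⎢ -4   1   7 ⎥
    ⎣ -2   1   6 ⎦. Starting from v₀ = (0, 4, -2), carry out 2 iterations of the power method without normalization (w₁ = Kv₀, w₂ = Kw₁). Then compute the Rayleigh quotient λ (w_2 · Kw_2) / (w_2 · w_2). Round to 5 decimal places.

w1 = Kv₀ = (8, -10, -8)
w2 = Kw1 = (-88, -98, -74)
Kw2 = (-512, -264, -366)
w2·Kw2 = (-88)·(-512) + (-98)·(-264) + (-74)·(-366) = 98012; w2·w2 = (-88)·(-88) + (-98)·(-98) + (-74)·(-74) = 22824
λ ≈ 98012/22824 = 4.29425

λ ≈ 4.29425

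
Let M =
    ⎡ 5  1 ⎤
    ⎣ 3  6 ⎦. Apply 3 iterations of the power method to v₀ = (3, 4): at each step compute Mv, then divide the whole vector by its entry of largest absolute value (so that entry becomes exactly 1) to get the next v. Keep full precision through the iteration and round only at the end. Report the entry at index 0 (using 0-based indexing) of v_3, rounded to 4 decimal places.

Mv0 = (19.00000, 33.00000); divide by 33.00000 → v1 = (0.57576, 1.00000)
Mv1 = (3.87879, 7.72727); divide by 7.72727 → v2 = (0.50196, 1.00000)
Mv2 = (3.50980, 7.50588); divide by 7.50588 → v3 = (0.46761, 1.00000)
Requested entry of v3: 895/1914 = 0.4676

0.4676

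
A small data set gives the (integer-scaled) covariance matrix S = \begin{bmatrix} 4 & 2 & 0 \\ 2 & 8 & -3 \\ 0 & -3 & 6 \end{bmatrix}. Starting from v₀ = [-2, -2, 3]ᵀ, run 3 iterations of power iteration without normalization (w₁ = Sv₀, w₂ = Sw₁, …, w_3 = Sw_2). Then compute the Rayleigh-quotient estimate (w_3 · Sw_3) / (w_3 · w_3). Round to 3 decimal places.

10.575

w1 = Sv₀ = (-12, -29, 24)
w2 = Sw1 = (-106, -328, 231)
w3 = Sw2 = (-1080, -3529, 2370)
Sw3 = (-11378, -37502, 24807)
w3·Sw3 = (-1080)·(-11378) + (-3529)·(-37502) + 2370·24807 = 203425388; w3·w3 = (-1080)·(-1080) + (-3529)·(-3529) + 2370·2370 = 19237141
λ ≈ 203425388/19237141 = 10.575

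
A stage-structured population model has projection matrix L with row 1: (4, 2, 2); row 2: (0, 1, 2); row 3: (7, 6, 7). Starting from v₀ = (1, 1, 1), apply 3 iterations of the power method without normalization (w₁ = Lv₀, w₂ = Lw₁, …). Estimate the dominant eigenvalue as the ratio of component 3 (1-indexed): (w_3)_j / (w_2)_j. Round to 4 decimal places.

w1 = Lv₀ = (4·1 + 2·1 + 2·1; 0·1 + 1·1 + 2·1; 7·1 + 6·1 + 7·1) = (8, 3, 20)
w2 = Lw1 = (4·8 + 2·3 + 2·20; 0·8 + 1·3 + 2·20; 7·8 + 6·3 + 7·20) = (78, 43, 214)
w3 = Lw2 = (826, 471, 2302)
Ratio at component: 2302 / 214 = 10.7570

10.7570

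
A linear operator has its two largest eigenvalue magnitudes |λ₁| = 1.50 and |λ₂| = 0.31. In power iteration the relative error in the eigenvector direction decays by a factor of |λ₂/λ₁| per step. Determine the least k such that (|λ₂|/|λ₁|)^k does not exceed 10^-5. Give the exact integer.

8

|λ₂/λ₁| = 0.31/1.50 = 0.20667
Need k ≥ ln(10^-5) / ln(0.20667) = -11.5129 / -1.5766 ≈ 7.302
Smallest integer k satisfying the bound: 8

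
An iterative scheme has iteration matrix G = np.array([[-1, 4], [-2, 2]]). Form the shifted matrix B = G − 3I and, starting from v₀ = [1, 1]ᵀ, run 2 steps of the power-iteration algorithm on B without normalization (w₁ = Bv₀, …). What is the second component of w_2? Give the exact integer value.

B = G − 3I has rows (-4, 4); (-2, -1)
w1 = Bv₀ = (0, -3)
w2 = Bw1 = (-12, 3)
Requested component of w2: 3

3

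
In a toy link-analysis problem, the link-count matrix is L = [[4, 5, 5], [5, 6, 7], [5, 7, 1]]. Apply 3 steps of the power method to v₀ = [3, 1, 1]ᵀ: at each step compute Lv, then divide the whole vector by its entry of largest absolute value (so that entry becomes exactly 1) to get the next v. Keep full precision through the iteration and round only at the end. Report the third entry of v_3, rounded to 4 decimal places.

0.7692

Lv0 = (22.00000, 28.00000, 23.00000); divide by 28.00000 → v1 = (0.78571, 1.00000, 0.82143)
Lv1 = (12.25000, 15.67857, 11.75000); divide by 15.67857 → v2 = (0.78132, 1.00000, 0.74943)
Lv2 = (11.87244, 15.15262, 11.65604); divide by 15.15262 → v3 = (0.78352, 1.00000, 0.76924)
Requested entry of v3: 5117/6652 = 0.7692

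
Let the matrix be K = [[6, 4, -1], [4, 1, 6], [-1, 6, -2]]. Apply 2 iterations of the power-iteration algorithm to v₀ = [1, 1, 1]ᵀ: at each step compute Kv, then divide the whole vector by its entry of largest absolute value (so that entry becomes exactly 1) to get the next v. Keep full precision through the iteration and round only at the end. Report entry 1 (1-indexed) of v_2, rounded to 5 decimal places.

Kv0 = (9.000000, 11.000000, 3.000000); divide by 11.000000 → v1 = (0.818182, 1.000000, 0.272727)
Kv1 = (8.636364, 5.909091, 4.636364); divide by 8.636364 → v2 = (1.000000, 0.684211, 0.536842)
Requested entry of v2: 95/95 = 1.00000

1.00000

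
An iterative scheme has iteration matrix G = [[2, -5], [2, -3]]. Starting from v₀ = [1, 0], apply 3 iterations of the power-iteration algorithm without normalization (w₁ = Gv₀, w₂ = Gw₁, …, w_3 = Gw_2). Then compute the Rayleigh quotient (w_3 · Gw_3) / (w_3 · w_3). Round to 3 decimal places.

w1 = Gv₀ = (2, 2)
w2 = Gw1 = (-6, -2)
w3 = Gw2 = (-2, -6)
Gw3 = (26, 14)
w3·Gw3 = (-2)·26 + (-6)·14 = -136; w3·w3 = (-2)·(-2) + (-6)·(-6) = 40
λ ≈ -136/40 = -3.400

-3.400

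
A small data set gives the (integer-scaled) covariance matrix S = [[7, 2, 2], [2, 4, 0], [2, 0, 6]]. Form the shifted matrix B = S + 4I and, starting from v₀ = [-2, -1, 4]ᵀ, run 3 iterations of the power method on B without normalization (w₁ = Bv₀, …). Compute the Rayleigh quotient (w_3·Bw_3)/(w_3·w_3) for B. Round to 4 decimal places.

B = S + 4I has rows (11, 2, 2); (2, 8, 0); (2, 0, 10)
w1 = Bv₀ = (-16, -12, 36)
w2 = Bw1 = (-128, -128, 328)
w3 = Bw2 = (-1008, -1280, 3024)
Bw3 = (-7600, -12256, 28224)
w3·Bw3 = 108697856; w3·w3 = 11799040; μ ≈ 108697856/11799040 = 9.2124

9.2124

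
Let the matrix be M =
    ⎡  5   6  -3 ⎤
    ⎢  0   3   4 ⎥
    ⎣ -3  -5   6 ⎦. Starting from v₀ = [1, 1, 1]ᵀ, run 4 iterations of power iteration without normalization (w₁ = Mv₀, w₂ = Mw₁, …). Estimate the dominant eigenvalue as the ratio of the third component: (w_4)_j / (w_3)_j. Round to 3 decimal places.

w1 = Mv₀ = (5·1 + 6·1 + (-3)·1; 0·1 + 3·1 + 4·1; (-3)·1 + (-5)·1 + 6·1) = (8, 7, -2)
w2 = Mw1 = (5·8 + 6·7 + (-3)·(-2); 0·8 + 3·7 + 4·(-2); (-3)·8 + (-5)·7 + 6·(-2)) = (88, 13, -71)
w3 = Mw2 = (731, -245, -755)
w4 = Mw3 = (4450, -3755, -5498)
Ratio at component: -5498 / -755 = 7.282

λ ≈ 7.282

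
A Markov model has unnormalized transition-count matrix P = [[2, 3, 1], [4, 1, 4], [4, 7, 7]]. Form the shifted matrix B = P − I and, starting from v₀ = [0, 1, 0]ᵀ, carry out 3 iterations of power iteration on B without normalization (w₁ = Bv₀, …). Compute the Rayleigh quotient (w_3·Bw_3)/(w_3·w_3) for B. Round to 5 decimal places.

10.22699

B = P − I has rows (1, 3, 1); (4, 0, 4); (4, 7, 6)
w1 = Bv₀ = (1·0 + 3·1 + 1·0; 4·0 + 0·1 + 4·0; 4·0 + 7·1 + 6·0) = (3, 0, 7)
w2 = Bw1 = (1·3 + 3·0 + 1·7; 4·3 + 0·0 + 4·7; 4·3 + 7·0 + 6·7) = (10, 40, 54)
w3 = Bw2 = (184, 256, 644)
Bw3 = (1596, 3312, 6392)
w3·Bw3 = 5257984; w3·w3 = 514128; μ ≈ 5257984/514128 = 10.22699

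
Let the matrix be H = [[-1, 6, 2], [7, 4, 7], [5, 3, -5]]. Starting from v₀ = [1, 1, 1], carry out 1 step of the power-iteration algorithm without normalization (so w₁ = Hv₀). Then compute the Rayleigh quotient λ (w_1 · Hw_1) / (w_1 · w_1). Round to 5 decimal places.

w1 = Hv₀ = (7, 18, 3)
Hw1 = (107, 142, 74)
w1·Hw1 = 7·107 + 18·142 + 3·74 = 3527; w1·w1 = 7·7 + 18·18 + 3·3 = 382
λ ≈ 3527/382 = 9.23298

λ ≈ 9.23298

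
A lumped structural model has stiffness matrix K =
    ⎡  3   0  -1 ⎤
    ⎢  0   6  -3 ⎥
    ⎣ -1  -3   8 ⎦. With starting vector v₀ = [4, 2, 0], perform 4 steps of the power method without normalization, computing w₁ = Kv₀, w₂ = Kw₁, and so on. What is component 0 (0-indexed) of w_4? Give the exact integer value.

w1 = Kv₀ = (3·4 + 0·2 + (-1)·0; 0·4 + 6·2 + (-3)·0; (-1)·4 + (-3)·2 + 8·0) = (12, 12, -10)
w2 = Kw1 = (3·12 + 0·12 + (-1)·(-10); 0·12 + 6·12 + (-3)·(-10); (-1)·12 + (-3)·12 + 8·(-10)) = (46, 102, -128)
w3 = Kw2 = (266, 996, -1376)
w4 = Kw3 = (2174, 10104, -14262)
The requested component of w4 is 2174.

2174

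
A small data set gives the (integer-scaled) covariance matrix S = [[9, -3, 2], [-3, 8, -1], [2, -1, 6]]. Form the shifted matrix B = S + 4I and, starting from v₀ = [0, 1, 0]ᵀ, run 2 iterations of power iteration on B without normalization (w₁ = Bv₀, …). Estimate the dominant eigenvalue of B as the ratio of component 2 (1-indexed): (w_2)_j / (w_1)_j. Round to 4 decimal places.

B = S + 4I has rows (13, -3, 2); (-3, 12, -1); (2, -1, 10)
w1 = Bv₀ = (13·0 + (-3)·1 + 2·0; (-3)·0 + 12·1 + (-1)·0; 2·0 + (-1)·1 + 10·0) = (-3, 12, -1)
w2 = Bw1 = (13·(-3) + (-3)·12 + 2·(-1); (-3)·(-3) + 12·12 + (-1)·(-1); 2·(-3) + (-1)·12 + 10·(-1)) = (-77, 154, -28)
Ratio: 154/12 = 12.8333

μ ≈ 12.8333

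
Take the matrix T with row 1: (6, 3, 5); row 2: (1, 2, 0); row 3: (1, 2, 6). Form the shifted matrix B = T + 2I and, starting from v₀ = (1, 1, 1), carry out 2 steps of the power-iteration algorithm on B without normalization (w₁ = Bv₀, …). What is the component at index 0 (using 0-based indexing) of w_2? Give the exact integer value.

B = T + 2I has rows (8, 3, 5); (1, 4, 0); (1, 2, 8)
w1 = Bv₀ = (16, 5, 11)
w2 = Bw1 = (198, 36, 114)
Requested component of w2: 198

198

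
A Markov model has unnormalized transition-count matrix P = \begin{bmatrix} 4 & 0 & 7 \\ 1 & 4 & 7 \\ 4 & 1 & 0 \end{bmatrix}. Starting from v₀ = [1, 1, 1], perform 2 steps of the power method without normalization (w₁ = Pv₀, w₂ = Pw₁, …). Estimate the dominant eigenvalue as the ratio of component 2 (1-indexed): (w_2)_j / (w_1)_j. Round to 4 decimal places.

w1 = Pv₀ = (4·1 + 0·1 + 7·1; 1·1 + 4·1 + 7·1; 4·1 + 1·1 + 0·1) = (11, 12, 5)
w2 = Pw1 = (4·11 + 0·12 + 7·5; 1·11 + 4·12 + 7·5; 4·11 + 1·12 + 0·5) = (79, 94, 56)
Ratio at component: 94 / 12 = 7.8333

7.8333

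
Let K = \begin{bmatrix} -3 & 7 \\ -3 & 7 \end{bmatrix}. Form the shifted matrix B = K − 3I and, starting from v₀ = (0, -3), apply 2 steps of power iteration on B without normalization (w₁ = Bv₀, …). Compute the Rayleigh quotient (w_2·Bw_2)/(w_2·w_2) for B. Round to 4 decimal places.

B = K − 3I has rows (-6, 7); (-3, 4)
w1 = Bv₀ = (-21, -12)
w2 = Bw1 = (42, 15)
Bw2 = (-147, -66)
w2·Bw2 = -7164; w2·w2 = 1989; μ ≈ -7164/1989 = -3.6018

-3.6018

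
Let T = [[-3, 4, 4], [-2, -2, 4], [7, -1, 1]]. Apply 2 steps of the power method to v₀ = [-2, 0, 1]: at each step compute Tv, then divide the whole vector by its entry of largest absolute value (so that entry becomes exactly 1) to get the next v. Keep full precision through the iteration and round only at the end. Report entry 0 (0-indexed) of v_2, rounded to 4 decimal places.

Tv0 = (10.00000, 8.00000, -13.00000); divide by -13.00000 → v1 = (-0.76923, -0.61538, 1.00000)
Tv1 = (3.84615, 6.76923, -3.76923); divide by 6.76923 → v2 = (0.56818, 1.00000, -0.55682)
Requested entry of v2: -50/-88 = 0.5682

0.5682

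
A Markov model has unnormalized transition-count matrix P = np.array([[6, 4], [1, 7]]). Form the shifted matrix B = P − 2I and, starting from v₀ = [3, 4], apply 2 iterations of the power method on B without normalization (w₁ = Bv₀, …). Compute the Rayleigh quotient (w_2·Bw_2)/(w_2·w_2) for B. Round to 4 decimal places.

6.6796

B = P − 2I has rows (4, 4); (1, 5)
w1 = Bv₀ = (4·3 + 4·4; 1·3 + 5·4) = (28, 23)
w2 = Bw1 = (4·28 + 4·23; 1·28 + 5·23) = (204, 143)
Bw2 = (1388, 919)
w2·Bw2 = 414569; w2·w2 = 62065; μ ≈ 414569/62065 = 6.6796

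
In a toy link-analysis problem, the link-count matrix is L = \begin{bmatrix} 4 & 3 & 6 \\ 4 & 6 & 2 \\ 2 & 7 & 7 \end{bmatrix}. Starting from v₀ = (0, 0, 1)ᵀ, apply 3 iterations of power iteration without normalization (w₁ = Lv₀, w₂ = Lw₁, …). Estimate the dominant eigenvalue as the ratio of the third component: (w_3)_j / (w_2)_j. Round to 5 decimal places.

w1 = Lv₀ = (6, 2, 7)
w2 = Lw1 = (72, 50, 75)
w3 = Lw2 = (888, 738, 1019)
Ratio at component: 1019 / 75 = 13.58667

13.58667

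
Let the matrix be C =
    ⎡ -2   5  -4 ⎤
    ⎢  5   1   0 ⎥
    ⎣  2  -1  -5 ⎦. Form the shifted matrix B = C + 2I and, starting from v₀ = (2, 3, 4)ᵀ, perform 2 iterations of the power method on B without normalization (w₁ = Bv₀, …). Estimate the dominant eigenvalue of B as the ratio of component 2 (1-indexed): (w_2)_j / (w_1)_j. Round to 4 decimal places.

B = C + 2I has rows (0, 5, -4); (5, 3, 0); (2, -1, -3)
w1 = Bv₀ = (0·2 + 5·3 + (-4)·4; 5·2 + 3·3 + 0·4; 2·2 + (-1)·3 + (-3)·4) = (-1, 19, -11)
w2 = Bw1 = (0·(-1) + 5·19 + (-4)·(-11); 5·(-1) + 3·19 + 0·(-11); 2·(-1) + (-1)·19 + (-3)·(-11)) = (139, 52, 12)
Ratio: 52/19 = 2.7368

μ ≈ 2.7368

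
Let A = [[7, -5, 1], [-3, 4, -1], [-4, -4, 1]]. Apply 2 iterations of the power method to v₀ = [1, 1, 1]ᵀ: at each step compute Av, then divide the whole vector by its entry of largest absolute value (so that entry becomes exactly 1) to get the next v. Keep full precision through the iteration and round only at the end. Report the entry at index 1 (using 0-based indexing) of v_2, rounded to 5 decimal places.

0.10526

Av0 = (3.000000, 0.000000, -7.000000); divide by -7.000000 → v1 = (-0.428571, 0.000000, 1.000000)
Av1 = (-2.000000, 0.285714, 2.714286); divide by 2.714286 → v2 = (-0.736842, 0.105263, 1.000000)
Requested entry of v2: -2/-19 = 0.10526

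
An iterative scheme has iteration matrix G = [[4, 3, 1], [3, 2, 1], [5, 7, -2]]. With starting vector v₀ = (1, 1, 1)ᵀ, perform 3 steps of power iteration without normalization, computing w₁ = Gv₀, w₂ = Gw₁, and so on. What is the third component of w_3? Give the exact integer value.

w1 = Gv₀ = (8, 6, 10)
w2 = Gw1 = (60, 46, 62)
w3 = Gw2 = (440, 334, 498)
The requested component of w3 is 498.

498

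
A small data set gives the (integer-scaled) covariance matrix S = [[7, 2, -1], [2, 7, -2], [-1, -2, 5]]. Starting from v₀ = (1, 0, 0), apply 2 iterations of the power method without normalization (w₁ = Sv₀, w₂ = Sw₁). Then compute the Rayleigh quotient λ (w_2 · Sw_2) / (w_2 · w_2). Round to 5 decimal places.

w1 = Sv₀ = (7·1 + 2·0 + (-1)·0; 2·1 + 7·0 + (-2)·0; (-1)·1 + (-2)·0 + 5·0) = (7, 2, -1)
w2 = Sw1 = (7·7 + 2·2 + (-1)·(-1); 2·7 + 7·2 + (-2)·(-1); (-1)·7 + (-2)·2 + 5·(-1)) = (54, 30, -16)
Sw2 = (454, 350, -194)
w2·Sw2 = 54·454 + 30·350 + (-16)·(-194) = 38120; w2·w2 = 54·54 + 30·30 + (-16)·(-16) = 4072
λ ≈ 38120/4072 = 9.36149

λ ≈ 9.36149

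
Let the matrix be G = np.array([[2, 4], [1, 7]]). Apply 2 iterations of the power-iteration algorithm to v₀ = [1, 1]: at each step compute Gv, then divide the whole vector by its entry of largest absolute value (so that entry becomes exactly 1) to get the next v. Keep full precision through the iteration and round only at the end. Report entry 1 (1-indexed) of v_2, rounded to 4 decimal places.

Gv0 = (6.00000, 8.00000); divide by 8.00000 → v1 = (0.75000, 1.00000)
Gv1 = (5.50000, 7.75000); divide by 7.75000 → v2 = (0.70968, 1.00000)
Requested entry of v2: 44/62 = 0.7097

0.7097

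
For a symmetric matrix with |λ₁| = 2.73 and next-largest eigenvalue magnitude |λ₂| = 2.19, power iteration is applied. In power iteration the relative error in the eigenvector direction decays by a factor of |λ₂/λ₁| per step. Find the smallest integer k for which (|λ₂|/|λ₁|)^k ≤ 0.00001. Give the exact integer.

53

|λ₂/λ₁| = 2.19/2.73 = 0.80220
Need k ≥ ln(0.00001) / ln(0.80220) = -11.5129 / -0.2204 ≈ 52.236
Smallest integer k satisfying the bound: 53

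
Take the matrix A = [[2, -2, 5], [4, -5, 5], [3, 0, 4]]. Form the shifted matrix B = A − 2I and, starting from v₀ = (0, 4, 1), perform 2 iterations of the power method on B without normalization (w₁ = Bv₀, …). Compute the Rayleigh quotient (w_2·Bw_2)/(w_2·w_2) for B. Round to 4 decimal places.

μ ≈ -5.8127

B = A − 2I has rows (0, -2, 5); (4, -7, 5); (3, 0, 2)
w1 = Bv₀ = (-3, -23, 2)
w2 = Bw1 = (56, 159, -5)
Bw2 = (-343, -914, 158)
w2·Bw2 = -165324; w2·w2 = 28442; μ ≈ -165324/28442 = -5.8127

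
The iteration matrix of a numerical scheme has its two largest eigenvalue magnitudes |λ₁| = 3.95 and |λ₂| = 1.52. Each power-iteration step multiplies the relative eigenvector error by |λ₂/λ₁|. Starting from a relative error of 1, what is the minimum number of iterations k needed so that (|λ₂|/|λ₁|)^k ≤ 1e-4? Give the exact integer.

10

|λ₂/λ₁| = 1.52/3.95 = 0.38481
Need k ≥ ln(1e-4) / ln(0.38481) = -9.2103 / -0.9550 ≈ 9.644
Smallest integer k satisfying the bound: 10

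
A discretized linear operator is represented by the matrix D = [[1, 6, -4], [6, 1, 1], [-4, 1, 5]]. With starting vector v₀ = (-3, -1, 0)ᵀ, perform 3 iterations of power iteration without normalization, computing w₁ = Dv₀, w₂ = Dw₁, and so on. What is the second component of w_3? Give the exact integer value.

w1 = Dv₀ = (1·(-3) + 6·(-1) + (-4)·0; 6·(-3) + 1·(-1) + 1·0; (-4)·(-3) + 1·(-1) + 5·0) = (-9, -19, 11)
w2 = Dw1 = (1·(-9) + 6·(-19) + (-4)·11; 6·(-9) + 1·(-19) + 1·11; (-4)·(-9) + 1·(-19) + 5·11) = (-167, -62, 72)
w3 = Dw2 = (-827, -992, 966)
The requested component of w3 is -992.

-992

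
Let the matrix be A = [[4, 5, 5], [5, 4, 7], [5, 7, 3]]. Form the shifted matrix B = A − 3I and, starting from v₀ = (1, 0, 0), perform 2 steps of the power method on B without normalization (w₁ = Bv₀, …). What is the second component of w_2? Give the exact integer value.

B = A − 3I has rows (1, 5, 5); (5, 1, 7); (5, 7, 0)
w1 = Bv₀ = (1, 5, 5)
w2 = Bw1 = (51, 45, 40)
Requested component of w2: 45

45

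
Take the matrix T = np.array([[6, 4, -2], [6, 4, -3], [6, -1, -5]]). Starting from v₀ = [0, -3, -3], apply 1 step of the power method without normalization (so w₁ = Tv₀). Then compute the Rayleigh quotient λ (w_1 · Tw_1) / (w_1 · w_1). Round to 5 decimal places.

w1 = Tv₀ = (6·0 + 4·(-3) + (-2)·(-3); 6·0 + 4·(-3) + (-3)·(-3); 6·0 + (-1)·(-3) + (-5)·(-3)) = (-6, -3, 18)
Tw1 = (-84, -102, -123)
w1·Tw1 = (-6)·(-84) + (-3)·(-102) + 18·(-123) = -1404; w1·w1 = (-6)·(-6) + (-3)·(-3) + 18·18 = 369
λ ≈ -1404/369 = -3.80488

λ ≈ -3.80488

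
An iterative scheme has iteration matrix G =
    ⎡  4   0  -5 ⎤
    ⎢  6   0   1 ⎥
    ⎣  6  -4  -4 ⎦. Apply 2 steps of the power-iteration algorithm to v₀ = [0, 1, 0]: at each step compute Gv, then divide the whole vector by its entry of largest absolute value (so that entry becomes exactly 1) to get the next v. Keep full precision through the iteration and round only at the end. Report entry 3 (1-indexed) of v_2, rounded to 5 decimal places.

Gv0 = (0.000000, 0.000000, -4.000000); divide by -4.000000 → v1 = (0.000000, 0.000000, 1.000000)
Gv1 = (-5.000000, 1.000000, -4.000000); divide by -5.000000 → v2 = (1.000000, -0.200000, 0.800000)
Requested entry of v2: 16/20 = 0.80000

0.80000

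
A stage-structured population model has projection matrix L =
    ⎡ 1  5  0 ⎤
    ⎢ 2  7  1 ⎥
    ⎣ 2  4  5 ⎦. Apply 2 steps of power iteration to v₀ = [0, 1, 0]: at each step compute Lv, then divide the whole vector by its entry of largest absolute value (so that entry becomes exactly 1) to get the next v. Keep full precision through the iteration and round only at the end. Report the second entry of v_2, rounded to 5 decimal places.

Lv0 = (5.000000, 7.000000, 4.000000); divide by 7.000000 → v1 = (0.714286, 1.000000, 0.571429)
Lv1 = (5.714286, 9.000000, 8.285714); divide by 9.000000 → v2 = (0.634921, 1.000000, 0.920635)
Requested entry of v2: 63/63 = 1.00000

1.00000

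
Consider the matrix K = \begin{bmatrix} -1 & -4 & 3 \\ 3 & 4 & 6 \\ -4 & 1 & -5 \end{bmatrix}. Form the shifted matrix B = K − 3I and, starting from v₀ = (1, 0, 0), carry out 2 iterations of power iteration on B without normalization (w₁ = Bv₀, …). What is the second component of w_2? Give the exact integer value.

B = K − 3I has rows (-4, -4, 3); (3, 1, 6); (-4, 1, -8)
w1 = Bv₀ = ((-4)·1 + (-4)·0 + 3·0; 3·1 + 1·0 + 6·0; (-4)·1 + 1·0 + (-8)·0) = (-4, 3, -4)
w2 = Bw1 = ((-4)·(-4) + (-4)·3 + 3·(-4); 3·(-4) + 1·3 + 6·(-4); (-4)·(-4) + 1·3 + (-8)·(-4)) = (-8, -33, 51)
Requested component of w2: -33

-33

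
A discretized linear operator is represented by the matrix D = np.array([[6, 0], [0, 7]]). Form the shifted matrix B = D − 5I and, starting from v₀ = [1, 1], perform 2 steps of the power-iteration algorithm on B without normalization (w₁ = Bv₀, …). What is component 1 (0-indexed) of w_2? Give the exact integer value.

B = D − 5I has rows (1, 0); (0, 2)
w1 = Bv₀ = (1·1 + 0·1; 0·1 + 2·1) = (1, 2)
w2 = Bw1 = (1·1 + 0·2; 0·1 + 2·2) = (1, 4)
Requested component of w2: 4

4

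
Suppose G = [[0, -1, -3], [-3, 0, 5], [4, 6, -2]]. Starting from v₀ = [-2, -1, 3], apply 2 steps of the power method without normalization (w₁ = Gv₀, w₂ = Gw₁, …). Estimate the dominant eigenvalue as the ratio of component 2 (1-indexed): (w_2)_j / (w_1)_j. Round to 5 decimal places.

w1 = Gv₀ = (0·(-2) + (-1)·(-1) + (-3)·3; (-3)·(-2) + 0·(-1) + 5·3; 4·(-2) + 6·(-1) + (-2)·3) = (-8, 21, -20)
w2 = Gw1 = (0·(-8) + (-1)·21 + (-3)·(-20); (-3)·(-8) + 0·21 + 5·(-20); 4·(-8) + 6·21 + (-2)·(-20)) = (39, -76, 134)
Ratio at component: -76 / 21 = -3.61905

-3.61905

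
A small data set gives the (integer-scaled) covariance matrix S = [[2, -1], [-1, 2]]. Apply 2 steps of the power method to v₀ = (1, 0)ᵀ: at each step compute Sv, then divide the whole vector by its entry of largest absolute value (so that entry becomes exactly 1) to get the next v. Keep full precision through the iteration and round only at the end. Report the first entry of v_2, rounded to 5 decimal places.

Sv0 = (2.000000, -1.000000); divide by 2.000000 → v1 = (1.000000, -0.500000)
Sv1 = (2.500000, -2.000000); divide by 2.500000 → v2 = (1.000000, -0.800000)
Requested entry of v2: 5/5 = 1.00000

1.00000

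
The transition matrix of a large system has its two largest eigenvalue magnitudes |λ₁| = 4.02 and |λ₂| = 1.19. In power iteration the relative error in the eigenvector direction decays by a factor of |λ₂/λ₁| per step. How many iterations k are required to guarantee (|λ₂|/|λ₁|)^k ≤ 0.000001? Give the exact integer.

12

|λ₂/λ₁| = 1.19/4.02 = 0.29602
Need k ≥ ln(0.000001) / ln(0.29602) = -13.8155 / -1.2173 ≈ 11.349
Smallest integer k satisfying the bound: 12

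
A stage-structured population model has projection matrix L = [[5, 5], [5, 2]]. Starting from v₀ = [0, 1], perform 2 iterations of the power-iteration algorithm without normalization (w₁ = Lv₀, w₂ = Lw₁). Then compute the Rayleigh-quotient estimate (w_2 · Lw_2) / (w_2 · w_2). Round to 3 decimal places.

w1 = Lv₀ = (5·0 + 5·1; 5·0 + 2·1) = (5, 2)
w2 = Lw1 = (5·5 + 5·2; 5·5 + 2·2) = (35, 29)
Lw2 = (320, 233)
w2·Lw2 = 35·320 + 29·233 = 17957; w2·w2 = 35·35 + 29·29 = 2066
λ ≈ 17957/2066 = 8.692

λ ≈ 8.692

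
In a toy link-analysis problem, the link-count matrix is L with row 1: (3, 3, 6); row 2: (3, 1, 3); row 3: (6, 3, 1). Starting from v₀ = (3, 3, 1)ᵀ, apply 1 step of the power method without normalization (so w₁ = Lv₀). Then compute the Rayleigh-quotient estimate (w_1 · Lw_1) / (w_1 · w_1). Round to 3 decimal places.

w1 = Lv₀ = (3·3 + 3·3 + 6·1; 3·3 + 1·3 + 3·1; 6·3 + 3·3 + 1·1) = (24, 15, 28)
Lw1 = (285, 171, 217)
w1·Lw1 = 24·285 + 15·171 + 28·217 = 15481; w1·w1 = 24·24 + 15·15 + 28·28 = 1585
λ ≈ 15481/1585 = 9.767

λ ≈ 9.767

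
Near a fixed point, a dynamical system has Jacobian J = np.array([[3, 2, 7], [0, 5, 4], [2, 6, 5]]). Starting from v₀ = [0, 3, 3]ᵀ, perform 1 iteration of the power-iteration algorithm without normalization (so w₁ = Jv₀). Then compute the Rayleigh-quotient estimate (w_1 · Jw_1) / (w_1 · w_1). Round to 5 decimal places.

w1 = Jv₀ = (27, 27, 33)
Jw1 = (366, 267, 381)
w1·Jw1 = 27·366 + 27·267 + 33·381 = 29664; w1·w1 = 27·27 + 27·27 + 33·33 = 2547
λ ≈ 29664/2547 = 11.64664

11.64664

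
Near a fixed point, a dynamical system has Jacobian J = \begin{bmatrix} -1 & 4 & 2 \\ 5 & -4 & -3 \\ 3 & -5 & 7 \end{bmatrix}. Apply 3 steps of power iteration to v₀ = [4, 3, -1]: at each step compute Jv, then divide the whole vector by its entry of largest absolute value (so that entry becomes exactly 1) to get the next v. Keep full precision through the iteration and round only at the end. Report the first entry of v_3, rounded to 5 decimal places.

Jv0 = (6.000000, 11.000000, -10.000000); divide by 11.000000 → v1 = (0.545455, 1.000000, -0.909091)
Jv1 = (1.636364, 1.454545, -9.727273); divide by -9.727273 → v2 = (-0.168224, -0.149533, 1.000000)
Jv2 = (1.570093, -3.242991, 7.242991); divide by 7.242991 → v3 = (0.216774, -0.447742, 1.000000)
Requested entry of v3: -168/-775 = 0.21677

0.21677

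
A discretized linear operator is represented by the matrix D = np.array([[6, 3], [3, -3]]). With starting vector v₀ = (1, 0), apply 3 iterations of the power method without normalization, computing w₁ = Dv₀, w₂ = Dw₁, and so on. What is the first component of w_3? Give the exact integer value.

w1 = Dv₀ = (6, 3)
w2 = Dw1 = (45, 9)
w3 = Dw2 = (297, 108)
The requested component of w3 is 297.

297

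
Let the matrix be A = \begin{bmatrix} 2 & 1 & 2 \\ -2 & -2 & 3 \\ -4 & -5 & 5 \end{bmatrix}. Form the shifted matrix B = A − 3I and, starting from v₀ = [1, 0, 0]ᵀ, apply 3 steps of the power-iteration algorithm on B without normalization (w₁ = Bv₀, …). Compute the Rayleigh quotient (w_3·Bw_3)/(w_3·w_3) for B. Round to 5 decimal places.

μ ≈ -2.11359

B = A − 3I has rows (-1, 1, 2); (-2, -5, 3); (-4, -5, 2)
w1 = Bv₀ = (-1, -2, -4)
w2 = Bw1 = (-9, 0, 6)
w3 = Bw2 = (21, 36, 48)
Bw3 = (111, -78, -168)
w3·Bw3 = -8541; w3·w3 = 4041; μ ≈ -8541/4041 = -2.11359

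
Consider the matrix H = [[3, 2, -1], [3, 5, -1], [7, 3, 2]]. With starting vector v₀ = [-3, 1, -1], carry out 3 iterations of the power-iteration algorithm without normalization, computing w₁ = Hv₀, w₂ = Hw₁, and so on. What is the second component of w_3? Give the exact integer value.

14

w1 = Hv₀ = (3·(-3) + 2·1 + (-1)·(-1); 3·(-3) + 5·1 + (-1)·(-1); 7·(-3) + 3·1 + 2·(-1)) = (-6, -3, -20)
w2 = Hw1 = (3·(-6) + 2·(-3) + (-1)·(-20); 3·(-6) + 5·(-3) + (-1)·(-20); 7·(-6) + 3·(-3) + 2·(-20)) = (-4, -13, -91)
w3 = Hw2 = (53, 14, -249)
The requested component of w3 is 14.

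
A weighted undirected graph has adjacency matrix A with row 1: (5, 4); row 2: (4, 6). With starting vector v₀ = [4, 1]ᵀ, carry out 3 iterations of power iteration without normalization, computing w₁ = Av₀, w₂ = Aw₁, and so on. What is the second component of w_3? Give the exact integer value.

2200

w1 = Av₀ = (24, 22)
w2 = Aw1 = (208, 228)
w3 = Aw2 = (1952, 2200)
The requested component of w3 is 2200.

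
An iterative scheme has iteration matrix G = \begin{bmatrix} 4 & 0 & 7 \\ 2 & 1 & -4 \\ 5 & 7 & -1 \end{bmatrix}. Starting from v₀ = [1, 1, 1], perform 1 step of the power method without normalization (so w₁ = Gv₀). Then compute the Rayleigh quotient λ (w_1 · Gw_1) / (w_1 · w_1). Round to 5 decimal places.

w1 = Gv₀ = (4·1 + 0·1 + 7·1; 2·1 + 1·1 + (-4)·1; 5·1 + 7·1 + (-1)·1) = (11, -1, 11)
Gw1 = (121, -23, 37)
w1·Gw1 = 11·121 + (-1)·(-23) + 11·37 = 1761; w1·w1 = 11·11 + (-1)·(-1) + 11·11 = 243
λ ≈ 1761/243 = 7.24691

λ ≈ 7.24691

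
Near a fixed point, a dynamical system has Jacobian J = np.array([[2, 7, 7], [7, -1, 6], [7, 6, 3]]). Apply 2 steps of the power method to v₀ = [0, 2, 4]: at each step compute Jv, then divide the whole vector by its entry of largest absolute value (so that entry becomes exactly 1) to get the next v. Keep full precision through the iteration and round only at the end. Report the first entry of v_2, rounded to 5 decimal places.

Jv0 = (42.000000, 22.000000, 24.000000); divide by 42.000000 → v1 = (1.000000, 0.523810, 0.571429)
Jv1 = (9.666667, 9.904762, 11.857143); divide by 11.857143 → v2 = (0.815261, 0.835341, 1.000000)
Requested entry of v2: 406/498 = 0.81526

0.81526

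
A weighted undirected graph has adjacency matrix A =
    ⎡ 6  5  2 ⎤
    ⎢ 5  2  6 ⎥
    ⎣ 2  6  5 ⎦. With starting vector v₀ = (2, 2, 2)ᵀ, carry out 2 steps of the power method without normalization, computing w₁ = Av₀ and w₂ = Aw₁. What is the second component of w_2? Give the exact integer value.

338

w1 = Av₀ = (6·2 + 5·2 + 2·2; 5·2 + 2·2 + 6·2; 2·2 + 6·2 + 5·2) = (26, 26, 26)
w2 = Aw1 = (6·26 + 5·26 + 2·26; 5·26 + 2·26 + 6·26; 2·26 + 6·26 + 5·26) = (338, 338, 338)
The requested component of w2 is 338.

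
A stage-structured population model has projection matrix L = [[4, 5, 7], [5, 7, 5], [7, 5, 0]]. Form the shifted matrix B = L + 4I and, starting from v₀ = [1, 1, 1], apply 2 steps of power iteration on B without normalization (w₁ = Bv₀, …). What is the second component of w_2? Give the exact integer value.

B = L + 4I has rows (8, 5, 7); (5, 11, 5); (7, 5, 4)
w1 = Bv₀ = (20, 21, 16)
w2 = Bw1 = (377, 411, 309)
Requested component of w2: 411

411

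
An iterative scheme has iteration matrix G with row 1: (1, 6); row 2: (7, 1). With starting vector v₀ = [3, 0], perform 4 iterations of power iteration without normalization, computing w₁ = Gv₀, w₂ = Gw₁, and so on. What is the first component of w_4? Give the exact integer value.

6051

w1 = Gv₀ = (3, 21)
w2 = Gw1 = (129, 42)
w3 = Gw2 = (381, 945)
w4 = Gw3 = (6051, 3612)
The requested component of w4 is 6051.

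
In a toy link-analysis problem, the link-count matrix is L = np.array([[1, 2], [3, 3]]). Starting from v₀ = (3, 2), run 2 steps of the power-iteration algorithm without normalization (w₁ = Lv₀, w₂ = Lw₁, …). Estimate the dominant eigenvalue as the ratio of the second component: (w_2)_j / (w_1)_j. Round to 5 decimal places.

4.40000

w1 = Lv₀ = (1·3 + 2·2; 3·3 + 3·2) = (7, 15)
w2 = Lw1 = (1·7 + 2·15; 3·7 + 3·15) = (37, 66)
Ratio at component: 66 / 15 = 4.40000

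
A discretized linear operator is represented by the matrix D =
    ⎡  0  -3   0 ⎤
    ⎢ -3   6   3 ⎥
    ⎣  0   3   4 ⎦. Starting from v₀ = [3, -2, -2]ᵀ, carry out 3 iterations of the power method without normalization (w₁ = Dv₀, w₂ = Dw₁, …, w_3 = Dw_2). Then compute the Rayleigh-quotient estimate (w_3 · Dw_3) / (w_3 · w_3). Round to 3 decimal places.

λ ≈ 8.865

w1 = Dv₀ = (6, -27, -14)
w2 = Dw1 = (81, -222, -137)
w3 = Dw2 = (666, -1986, -1214)
Dw3 = (5958, -17556, -10814)
w3·Dw3 = 666·5958 + (-1986)·(-17556) + (-1214)·(-10814) = 51962440; w3·w3 = 666·666 + (-1986)·(-1986) + (-1214)·(-1214) = 5861548
λ ≈ 51962440/5861548 = 8.865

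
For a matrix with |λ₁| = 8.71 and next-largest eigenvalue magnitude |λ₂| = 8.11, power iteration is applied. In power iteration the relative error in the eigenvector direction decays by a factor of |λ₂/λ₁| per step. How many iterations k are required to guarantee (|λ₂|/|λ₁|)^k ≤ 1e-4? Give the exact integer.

130

|λ₂/λ₁| = 8.11/8.71 = 0.93111
Need k ≥ ln(1e-4) / ln(0.93111) = -9.2103 / -0.0714 ≈ 129.043
Smallest integer k satisfying the bound: 130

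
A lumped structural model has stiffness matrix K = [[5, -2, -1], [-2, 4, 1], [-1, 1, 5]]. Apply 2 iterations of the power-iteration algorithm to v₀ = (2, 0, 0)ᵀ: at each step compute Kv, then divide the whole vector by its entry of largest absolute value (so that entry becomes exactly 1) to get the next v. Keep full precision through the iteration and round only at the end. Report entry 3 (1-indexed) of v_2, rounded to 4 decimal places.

Kv0 = (10.00000, -4.00000, -2.00000); divide by 10.00000 → v1 = (1.00000, -0.40000, -0.20000)
Kv1 = (6.00000, -3.80000, -2.40000); divide by 6.00000 → v2 = (1.00000, -0.63333, -0.40000)
Requested entry of v2: -24/60 = -0.4000

-0.4000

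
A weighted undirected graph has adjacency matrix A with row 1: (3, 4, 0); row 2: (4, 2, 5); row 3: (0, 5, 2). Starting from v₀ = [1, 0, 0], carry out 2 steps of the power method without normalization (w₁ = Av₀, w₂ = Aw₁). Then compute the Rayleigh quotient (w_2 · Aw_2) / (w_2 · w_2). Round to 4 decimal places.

w1 = Av₀ = (3, 4, 0)
w2 = Aw1 = (25, 20, 20)
Aw2 = (155, 240, 140)
w2·Aw2 = 25·155 + 20·240 + 20·140 = 11475; w2·w2 = 25·25 + 20·20 + 20·20 = 1425
λ ≈ 11475/1425 = 8.0526

8.0526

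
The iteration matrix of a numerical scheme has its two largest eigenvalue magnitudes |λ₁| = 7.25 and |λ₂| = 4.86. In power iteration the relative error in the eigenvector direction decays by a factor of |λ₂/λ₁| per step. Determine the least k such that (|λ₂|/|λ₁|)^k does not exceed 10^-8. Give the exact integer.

|λ₂/λ₁| = 4.86/7.25 = 0.67034
Need k ≥ ln(10^-8) / ln(0.67034) = -18.4207 / -0.4000 ≈ 46.056
Smallest integer k satisfying the bound: 47

47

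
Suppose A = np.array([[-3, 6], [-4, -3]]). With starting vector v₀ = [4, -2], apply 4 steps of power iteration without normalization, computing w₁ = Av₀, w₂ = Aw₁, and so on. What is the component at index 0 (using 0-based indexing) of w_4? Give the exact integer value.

-4716

w1 = Av₀ = ((-3)·4 + 6·(-2); (-4)·4 + (-3)·(-2)) = (-24, -10)
w2 = Aw1 = ((-3)·(-24) + 6·(-10); (-4)·(-24) + (-3)·(-10)) = (12, 126)
w3 = Aw2 = (720, -426)
w4 = Aw3 = (-4716, -1602)
The requested component of w4 is -4716.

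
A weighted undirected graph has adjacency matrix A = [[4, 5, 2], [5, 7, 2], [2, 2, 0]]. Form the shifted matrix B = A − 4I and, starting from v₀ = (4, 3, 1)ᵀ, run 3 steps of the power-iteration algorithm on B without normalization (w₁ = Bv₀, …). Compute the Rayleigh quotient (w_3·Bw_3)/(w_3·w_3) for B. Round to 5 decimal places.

μ ≈ 7.38338

B = A − 4I has rows (0, 5, 2); (5, 3, 2); (2, 2, -4)
w1 = Bv₀ = (0·4 + 5·3 + 2·1; 5·4 + 3·3 + 2·1; 2·4 + 2·3 + (-4)·1) = (17, 31, 10)
w2 = Bw1 = (0·17 + 5·31 + 2·10; 5·17 + 3·31 + 2·10; 2·17 + 2·31 + (-4)·10) = (175, 198, 56)
w3 = Bw2 = (1102, 1581, 522)
Bw3 = (8949, 11297, 3278)
w3·Bw3 = 29433471; w3·w3 = 3986449; μ ≈ 29433471/3986449 = 7.38338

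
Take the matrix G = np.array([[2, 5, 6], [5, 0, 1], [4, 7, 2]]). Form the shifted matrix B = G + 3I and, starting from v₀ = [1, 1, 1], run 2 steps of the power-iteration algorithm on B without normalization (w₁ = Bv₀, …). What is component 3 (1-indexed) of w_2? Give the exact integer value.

B = G + 3I has rows (5, 5, 6); (5, 3, 1); (4, 7, 5)
w1 = Bv₀ = (5·1 + 5·1 + 6·1; 5·1 + 3·1 + 1·1; 4·1 + 7·1 + 5·1) = (16, 9, 16)
w2 = Bw1 = (5·16 + 5·9 + 6·16; 5·16 + 3·9 + 1·16; 4·16 + 7·9 + 5·16) = (221, 123, 207)
Requested component of w2: 207

207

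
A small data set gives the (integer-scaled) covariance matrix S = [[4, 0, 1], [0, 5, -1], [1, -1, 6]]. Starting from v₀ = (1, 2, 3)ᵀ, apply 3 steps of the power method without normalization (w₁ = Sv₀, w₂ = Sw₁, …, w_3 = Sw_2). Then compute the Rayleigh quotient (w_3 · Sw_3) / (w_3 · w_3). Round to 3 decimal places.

6.444

w1 = Sv₀ = (7, 7, 17)
w2 = Sw1 = (45, 18, 102)
w3 = Sw2 = (282, -12, 639)
Sw3 = (1767, -699, 4128)
w3·Sw3 = 282·1767 + (-12)·(-699) + 639·4128 = 3144474; w3·w3 = 282·282 + (-12)·(-12) + 639·639 = 487989
λ ≈ 3144474/487989 = 6.444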